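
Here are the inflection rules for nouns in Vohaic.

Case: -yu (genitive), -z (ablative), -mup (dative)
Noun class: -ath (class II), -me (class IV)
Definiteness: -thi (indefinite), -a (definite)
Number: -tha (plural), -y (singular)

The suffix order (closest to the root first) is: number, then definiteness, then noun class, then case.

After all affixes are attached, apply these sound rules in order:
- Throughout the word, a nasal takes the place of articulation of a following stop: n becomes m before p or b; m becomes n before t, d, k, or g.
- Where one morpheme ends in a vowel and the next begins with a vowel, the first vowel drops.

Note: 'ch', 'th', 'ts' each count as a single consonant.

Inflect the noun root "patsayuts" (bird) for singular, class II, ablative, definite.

Attach number singular -y → patsayutsy.
Attach definiteness definite -a → patsayutsya.
Attach noun class class II -ath → patsayutsyaath.
Attach case ablative -z → patsayutsyaathz.
Nasal assimilation: no change.
Apply vowel deletion: patsayutsyaathz → patsayutsyathz.

patsayutsyathz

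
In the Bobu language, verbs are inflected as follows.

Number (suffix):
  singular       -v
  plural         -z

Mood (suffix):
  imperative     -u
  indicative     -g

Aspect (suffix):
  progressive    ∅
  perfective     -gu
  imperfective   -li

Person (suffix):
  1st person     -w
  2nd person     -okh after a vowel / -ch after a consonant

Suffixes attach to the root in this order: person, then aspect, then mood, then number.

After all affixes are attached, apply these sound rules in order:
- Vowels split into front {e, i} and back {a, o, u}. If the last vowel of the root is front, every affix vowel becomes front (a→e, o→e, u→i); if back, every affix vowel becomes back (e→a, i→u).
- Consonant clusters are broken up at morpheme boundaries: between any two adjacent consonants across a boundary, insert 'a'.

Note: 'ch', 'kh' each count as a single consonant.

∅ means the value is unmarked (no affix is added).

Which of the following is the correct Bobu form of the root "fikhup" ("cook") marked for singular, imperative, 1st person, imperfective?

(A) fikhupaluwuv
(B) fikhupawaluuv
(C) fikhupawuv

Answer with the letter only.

Attach person 1st person -w → fikhupw.
Attach aspect imperfective -li → fikhupwli.
Attach mood imperative -u → fikhupwliu.
Attach number singular -v → fikhupwliuv.
Apply vowel harmony: fikhupwliuv → fikhupwluuv.
Apply epenthesis: fikhupwluuv → fikhupawaluuv.
So the correct form is fikhupawaluuv, option (B).
(A) fikhupaluwuv is wrong: it has the affixes in the wrong order.
(C) fikhupawuv is wrong: it uses progressive instead of imperfective for aspect.

B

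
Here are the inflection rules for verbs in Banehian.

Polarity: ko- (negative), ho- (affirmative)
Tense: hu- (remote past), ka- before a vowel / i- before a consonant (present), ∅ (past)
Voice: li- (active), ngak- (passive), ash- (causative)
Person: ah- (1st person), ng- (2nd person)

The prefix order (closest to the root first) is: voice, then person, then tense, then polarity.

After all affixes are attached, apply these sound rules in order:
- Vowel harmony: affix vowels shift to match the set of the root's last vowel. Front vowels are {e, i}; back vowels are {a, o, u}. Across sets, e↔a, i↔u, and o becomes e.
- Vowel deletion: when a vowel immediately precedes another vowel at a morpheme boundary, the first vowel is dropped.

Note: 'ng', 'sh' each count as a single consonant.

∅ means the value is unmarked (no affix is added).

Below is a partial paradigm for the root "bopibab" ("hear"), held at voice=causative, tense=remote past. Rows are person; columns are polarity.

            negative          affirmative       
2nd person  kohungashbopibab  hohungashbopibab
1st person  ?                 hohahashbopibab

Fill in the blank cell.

kohahashbopibab

Attach voice causative ash- → ashbopibab.
Attach person 1st person ah- → ahashbopibab.
Attach tense remote past hu- → huahashbopibab.
Attach polarity negative ko- → kohuahashbopibab.
Vowel harmony: no change.
Apply vowel deletion: kohuahashbopibab → kohahashbopibab.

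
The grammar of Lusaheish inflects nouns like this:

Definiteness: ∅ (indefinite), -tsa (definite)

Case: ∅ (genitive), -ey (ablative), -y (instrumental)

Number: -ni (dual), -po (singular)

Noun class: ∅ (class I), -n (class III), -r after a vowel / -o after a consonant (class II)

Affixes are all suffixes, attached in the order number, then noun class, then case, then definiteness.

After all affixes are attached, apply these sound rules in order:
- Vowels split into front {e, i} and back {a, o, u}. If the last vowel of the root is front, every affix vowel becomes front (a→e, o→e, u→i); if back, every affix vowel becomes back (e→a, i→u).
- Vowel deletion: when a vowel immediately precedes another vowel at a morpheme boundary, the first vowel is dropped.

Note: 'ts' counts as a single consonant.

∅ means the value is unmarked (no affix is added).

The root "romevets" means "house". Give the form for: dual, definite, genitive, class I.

romevetsnitse

Attach number dual -ni → romevetsni.
noun class = class I: zero marking, form stays romevetsni.
case = genitive: zero marking, form stays romevetsni.
Attach definiteness definite -tsa → romevetsnitsa.
Apply vowel harmony: romevetsnitsa → romevetsnitse.
Vowel deletion: no change.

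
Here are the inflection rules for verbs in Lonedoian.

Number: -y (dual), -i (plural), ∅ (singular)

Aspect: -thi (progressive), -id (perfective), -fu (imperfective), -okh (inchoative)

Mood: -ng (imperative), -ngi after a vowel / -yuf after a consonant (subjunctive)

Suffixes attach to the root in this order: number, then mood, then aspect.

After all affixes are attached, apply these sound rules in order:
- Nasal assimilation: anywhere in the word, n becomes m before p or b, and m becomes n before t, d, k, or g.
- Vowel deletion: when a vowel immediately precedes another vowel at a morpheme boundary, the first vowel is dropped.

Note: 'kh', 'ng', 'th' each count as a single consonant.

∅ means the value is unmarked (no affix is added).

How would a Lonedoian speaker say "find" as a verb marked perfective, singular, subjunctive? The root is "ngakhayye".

number = singular: zero marking, form stays ngakhayye.
Attach mood subjunctive -ngi (after vowel 'e') → ngakhayyengi.
Attach aspect perfective -id → ngakhayyengiid.
Nasal assimilation: no change.
Apply vowel deletion: ngakhayyengiid → ngakhayyengid.

ngakhayyengid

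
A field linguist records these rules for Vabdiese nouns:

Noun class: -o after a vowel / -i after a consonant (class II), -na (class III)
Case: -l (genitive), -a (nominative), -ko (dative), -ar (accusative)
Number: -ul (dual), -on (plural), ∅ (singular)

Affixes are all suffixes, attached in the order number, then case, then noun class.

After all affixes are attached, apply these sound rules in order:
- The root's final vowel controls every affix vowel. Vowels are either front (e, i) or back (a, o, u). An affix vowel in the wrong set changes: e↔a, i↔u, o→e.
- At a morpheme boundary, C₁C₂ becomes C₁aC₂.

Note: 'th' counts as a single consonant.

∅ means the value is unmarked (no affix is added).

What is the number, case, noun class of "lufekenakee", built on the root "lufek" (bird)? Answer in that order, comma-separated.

Segment: lufek-on-ko-o.
number: -on → plural.
case: -ko → dative.
noun class: -o/i → class II.

plural, dative, class II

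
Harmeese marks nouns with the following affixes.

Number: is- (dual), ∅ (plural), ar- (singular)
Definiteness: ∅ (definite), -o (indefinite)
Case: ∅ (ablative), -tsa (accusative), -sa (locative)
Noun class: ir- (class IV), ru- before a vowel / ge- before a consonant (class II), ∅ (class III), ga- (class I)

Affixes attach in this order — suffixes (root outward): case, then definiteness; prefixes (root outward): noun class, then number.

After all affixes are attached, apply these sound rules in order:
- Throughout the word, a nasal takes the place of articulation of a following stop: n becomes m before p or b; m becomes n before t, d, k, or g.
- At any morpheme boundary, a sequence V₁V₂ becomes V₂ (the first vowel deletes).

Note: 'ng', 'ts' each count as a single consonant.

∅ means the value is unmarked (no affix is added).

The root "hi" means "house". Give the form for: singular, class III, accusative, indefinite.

arhitso

noun class = class III: zero marking, form stays hi.
Attach number singular ar- → arhi.
Attach case accusative -tsa → arhitsa.
Attach definiteness indefinite -o → arhitsao.
Nasal assimilation: no change.
Apply vowel deletion: arhitsao → arhitso.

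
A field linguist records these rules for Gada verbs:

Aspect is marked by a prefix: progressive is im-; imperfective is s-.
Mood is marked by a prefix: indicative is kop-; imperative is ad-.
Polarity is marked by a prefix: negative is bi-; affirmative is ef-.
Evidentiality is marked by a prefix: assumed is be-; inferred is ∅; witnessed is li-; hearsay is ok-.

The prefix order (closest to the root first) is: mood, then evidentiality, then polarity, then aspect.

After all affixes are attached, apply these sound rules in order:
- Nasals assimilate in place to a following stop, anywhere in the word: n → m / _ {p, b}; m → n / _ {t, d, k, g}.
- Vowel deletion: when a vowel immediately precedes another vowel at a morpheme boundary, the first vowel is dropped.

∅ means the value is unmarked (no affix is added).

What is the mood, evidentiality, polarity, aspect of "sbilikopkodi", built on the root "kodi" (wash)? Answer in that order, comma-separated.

Segment: s-bi-li-kop-kodi.
mood: kop- → indicative.
evidentiality: li- → witnessed.
polarity: bi- → negative.
aspect: s- → imperfective.

indicative, witnessed, negative, imperfective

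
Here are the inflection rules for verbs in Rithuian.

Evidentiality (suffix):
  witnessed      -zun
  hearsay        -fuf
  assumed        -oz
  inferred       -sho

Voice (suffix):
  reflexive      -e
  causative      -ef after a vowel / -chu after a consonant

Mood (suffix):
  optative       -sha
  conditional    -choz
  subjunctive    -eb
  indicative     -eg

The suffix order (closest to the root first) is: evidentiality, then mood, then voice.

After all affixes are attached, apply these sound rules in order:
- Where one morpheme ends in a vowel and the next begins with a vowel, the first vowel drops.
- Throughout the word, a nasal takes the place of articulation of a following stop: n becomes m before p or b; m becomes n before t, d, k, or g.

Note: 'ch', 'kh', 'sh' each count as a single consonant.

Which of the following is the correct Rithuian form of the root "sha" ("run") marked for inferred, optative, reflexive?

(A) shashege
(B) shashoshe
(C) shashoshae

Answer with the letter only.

Attach evidentiality inferred -sho → shasho.
Attach mood optative -sha → shashosha.
Attach voice reflexive -e → shashoshae.
Apply vowel deletion: shashoshae → shashoshe.
Nasal assimilation: no change.
So the correct form is shashoshe, option (B).
(A) shashege is wrong: it uses indicative instead of optative for mood.
(C) shashoshae is wrong: it fails to apply the sound rule(s).

B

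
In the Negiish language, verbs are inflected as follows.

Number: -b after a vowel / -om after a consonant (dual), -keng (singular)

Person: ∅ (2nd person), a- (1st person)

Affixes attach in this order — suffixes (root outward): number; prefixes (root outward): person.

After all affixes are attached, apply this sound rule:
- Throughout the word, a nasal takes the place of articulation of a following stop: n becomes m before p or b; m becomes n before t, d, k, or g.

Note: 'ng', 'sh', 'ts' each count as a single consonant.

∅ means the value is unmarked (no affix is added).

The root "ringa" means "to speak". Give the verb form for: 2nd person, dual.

person = 2nd person: zero marking, form stays ringa.
Attach number dual -b (after vowel 'a') → ringab.
Nasal assimilation: no change.

ringab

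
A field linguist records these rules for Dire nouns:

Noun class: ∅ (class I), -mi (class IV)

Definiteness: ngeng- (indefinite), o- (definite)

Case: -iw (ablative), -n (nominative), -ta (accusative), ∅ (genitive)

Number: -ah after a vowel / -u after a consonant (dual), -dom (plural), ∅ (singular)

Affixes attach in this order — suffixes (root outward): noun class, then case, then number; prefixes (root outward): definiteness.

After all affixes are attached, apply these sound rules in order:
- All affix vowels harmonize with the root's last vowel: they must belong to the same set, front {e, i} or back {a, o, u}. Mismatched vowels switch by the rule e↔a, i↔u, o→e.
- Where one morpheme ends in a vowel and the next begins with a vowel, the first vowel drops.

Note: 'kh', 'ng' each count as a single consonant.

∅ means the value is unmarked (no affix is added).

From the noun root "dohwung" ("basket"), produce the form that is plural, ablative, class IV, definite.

Attach noun class class IV -mi → dohwungmi.
Attach definiteness definite o- → odohwungmi.
Attach case ablative -iw → odohwungmiiw.
Attach number plural -dom → odohwungmiiwdom.
Apply vowel harmony: odohwungmiiwdom → odohwungmuuwdom.
Apply vowel deletion: odohwungmuuwdom → odohwungmuwdom.

odohwungmuwdom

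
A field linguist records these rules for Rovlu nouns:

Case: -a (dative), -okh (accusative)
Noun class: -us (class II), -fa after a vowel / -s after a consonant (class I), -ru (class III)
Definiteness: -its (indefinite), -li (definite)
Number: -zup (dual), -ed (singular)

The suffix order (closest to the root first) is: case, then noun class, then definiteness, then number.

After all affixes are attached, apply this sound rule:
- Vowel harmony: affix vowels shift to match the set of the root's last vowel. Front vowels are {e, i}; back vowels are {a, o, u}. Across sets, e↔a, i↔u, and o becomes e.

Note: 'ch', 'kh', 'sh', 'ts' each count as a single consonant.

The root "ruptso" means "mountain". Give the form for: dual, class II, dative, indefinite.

ruptsoausutszup

Attach case dative -a → ruptsoa.
Attach noun class class II -us → ruptsoaus.
Attach definiteness indefinite -its → ruptsoausits.
Attach number dual -zup → ruptsoausitszup.
Apply vowel harmony: ruptsoausitszup → ruptsoausutszup.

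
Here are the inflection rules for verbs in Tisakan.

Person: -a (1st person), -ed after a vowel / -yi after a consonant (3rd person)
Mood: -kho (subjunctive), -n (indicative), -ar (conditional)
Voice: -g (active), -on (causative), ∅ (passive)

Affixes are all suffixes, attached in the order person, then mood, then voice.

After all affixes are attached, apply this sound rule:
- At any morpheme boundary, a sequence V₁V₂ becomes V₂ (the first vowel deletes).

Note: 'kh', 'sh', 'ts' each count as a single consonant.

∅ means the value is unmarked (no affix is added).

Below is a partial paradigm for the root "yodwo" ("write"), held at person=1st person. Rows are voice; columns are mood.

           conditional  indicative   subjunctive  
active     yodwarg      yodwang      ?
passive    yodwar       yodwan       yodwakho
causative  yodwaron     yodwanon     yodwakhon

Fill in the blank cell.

Attach person 1st person -a → yodwoa.
Attach mood subjunctive -kho → yodwoakho.
Attach voice active -g → yodwoakhog.
Apply vowel deletion: yodwoakhog → yodwakhog.

yodwakhog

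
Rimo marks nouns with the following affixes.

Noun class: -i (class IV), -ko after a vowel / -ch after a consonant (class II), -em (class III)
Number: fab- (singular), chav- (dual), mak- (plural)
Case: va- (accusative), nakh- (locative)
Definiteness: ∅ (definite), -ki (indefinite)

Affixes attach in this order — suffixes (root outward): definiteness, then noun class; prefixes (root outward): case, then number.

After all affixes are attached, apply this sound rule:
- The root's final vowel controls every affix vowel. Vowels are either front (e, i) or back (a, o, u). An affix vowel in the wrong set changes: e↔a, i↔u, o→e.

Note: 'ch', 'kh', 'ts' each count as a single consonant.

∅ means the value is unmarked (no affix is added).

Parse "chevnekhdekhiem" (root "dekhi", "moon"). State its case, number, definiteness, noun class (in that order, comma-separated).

locative, dual, definite, class III

Segment: chav-nakh-dekhi-em.
case: nakh- → locative.
number: chav- → dual.
definiteness: ∅ → definite.
noun class: -em → class III.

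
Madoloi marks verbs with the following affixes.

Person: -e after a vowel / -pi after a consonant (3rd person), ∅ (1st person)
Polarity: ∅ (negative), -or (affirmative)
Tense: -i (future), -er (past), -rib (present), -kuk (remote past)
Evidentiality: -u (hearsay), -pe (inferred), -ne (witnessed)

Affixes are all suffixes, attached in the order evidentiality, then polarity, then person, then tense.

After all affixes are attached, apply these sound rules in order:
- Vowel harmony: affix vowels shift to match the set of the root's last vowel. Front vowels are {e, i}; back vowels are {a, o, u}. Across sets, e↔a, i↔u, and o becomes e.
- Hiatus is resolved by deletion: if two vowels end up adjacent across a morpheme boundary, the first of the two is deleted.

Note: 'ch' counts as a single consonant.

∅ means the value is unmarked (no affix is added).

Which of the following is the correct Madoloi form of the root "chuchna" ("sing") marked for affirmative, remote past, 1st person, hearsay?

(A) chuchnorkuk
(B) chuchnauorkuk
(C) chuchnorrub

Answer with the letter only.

A

Attach evidentiality hearsay -u → chuchnau.
Attach polarity affirmative -or → chuchnauor.
person = 1st person: zero marking, form stays chuchnauor.
Attach tense remote past -kuk → chuchnauorkuk.
Vowel harmony: no change.
Apply vowel deletion: chuchnauorkuk → chuchnorkuk.
So the correct form is chuchnorkuk, option (A).
(B) chuchnauorkuk is wrong: it fails to apply the sound rule(s).
(C) chuchnorrub is wrong: it uses present instead of remote past for tense.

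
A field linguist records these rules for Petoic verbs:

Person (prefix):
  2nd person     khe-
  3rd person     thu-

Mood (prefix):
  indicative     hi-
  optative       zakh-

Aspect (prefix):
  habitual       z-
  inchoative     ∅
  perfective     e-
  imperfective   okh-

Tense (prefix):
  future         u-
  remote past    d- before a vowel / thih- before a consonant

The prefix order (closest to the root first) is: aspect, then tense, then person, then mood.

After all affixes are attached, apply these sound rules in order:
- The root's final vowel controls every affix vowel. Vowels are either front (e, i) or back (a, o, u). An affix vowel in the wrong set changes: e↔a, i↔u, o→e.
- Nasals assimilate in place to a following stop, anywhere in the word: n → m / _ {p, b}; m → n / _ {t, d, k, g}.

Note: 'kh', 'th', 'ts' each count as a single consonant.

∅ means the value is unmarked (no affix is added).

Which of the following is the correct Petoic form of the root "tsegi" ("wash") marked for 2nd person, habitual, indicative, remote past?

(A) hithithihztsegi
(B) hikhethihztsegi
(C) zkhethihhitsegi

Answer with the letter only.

Attach aspect habitual z- → ztsegi.
Attach tense remote past thih- (before consonant 'z') → thihztsegi.
Attach person 2nd person khe- → khethihztsegi.
Attach mood indicative hi- → hikhethihztsegi.
Vowel harmony: no change.
Nasal assimilation: no change.
So the correct form is hikhethihztsegi, option (B).
(A) hithithihztsegi is wrong: it uses 3rd person instead of 2nd person for person.
(C) zkhethihhitsegi is wrong: it has the affixes in the wrong order.

B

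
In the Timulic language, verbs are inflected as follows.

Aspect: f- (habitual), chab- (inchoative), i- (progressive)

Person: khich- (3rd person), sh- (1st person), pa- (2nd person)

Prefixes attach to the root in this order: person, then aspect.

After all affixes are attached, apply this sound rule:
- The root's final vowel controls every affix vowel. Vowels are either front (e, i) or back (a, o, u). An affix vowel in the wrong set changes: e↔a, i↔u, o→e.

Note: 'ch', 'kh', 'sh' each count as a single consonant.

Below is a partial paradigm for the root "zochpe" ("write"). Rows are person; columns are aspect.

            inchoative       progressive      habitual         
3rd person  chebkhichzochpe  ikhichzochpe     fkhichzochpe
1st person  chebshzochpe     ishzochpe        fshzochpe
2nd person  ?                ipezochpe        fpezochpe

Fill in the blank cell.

chebpezochpe

Attach person 2nd person pa- → pazochpe.
Attach aspect inchoative chab- → chabpazochpe.
Apply vowel harmony: chabpazochpe → chebpezochpe.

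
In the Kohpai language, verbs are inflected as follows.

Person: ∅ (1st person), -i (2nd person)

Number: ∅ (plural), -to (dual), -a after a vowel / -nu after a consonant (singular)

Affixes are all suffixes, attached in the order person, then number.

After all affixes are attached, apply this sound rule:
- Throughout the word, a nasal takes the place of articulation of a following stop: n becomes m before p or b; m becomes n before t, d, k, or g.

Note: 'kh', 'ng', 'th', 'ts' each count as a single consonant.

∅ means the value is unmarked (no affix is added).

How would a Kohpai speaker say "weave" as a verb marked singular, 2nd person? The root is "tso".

tsoia

Attach person 2nd person -i → tsoi.
Attach number singular -a (after vowel 'i') → tsoia.
Nasal assimilation: no change.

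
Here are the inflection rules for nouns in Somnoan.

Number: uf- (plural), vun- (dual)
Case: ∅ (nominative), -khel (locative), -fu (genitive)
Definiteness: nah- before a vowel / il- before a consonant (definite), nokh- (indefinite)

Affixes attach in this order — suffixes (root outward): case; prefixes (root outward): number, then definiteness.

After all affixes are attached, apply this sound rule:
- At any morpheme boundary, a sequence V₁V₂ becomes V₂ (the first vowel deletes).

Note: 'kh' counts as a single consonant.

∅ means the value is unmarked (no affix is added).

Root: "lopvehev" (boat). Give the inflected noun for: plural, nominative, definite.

Attach number plural uf- → uflopvehev.
case = nominative: zero marking, form stays uflopvehev.
Attach definiteness definite nah- (before vowel 'u') → nahuflopvehev.
Vowel deletion: no change.

nahuflopvehev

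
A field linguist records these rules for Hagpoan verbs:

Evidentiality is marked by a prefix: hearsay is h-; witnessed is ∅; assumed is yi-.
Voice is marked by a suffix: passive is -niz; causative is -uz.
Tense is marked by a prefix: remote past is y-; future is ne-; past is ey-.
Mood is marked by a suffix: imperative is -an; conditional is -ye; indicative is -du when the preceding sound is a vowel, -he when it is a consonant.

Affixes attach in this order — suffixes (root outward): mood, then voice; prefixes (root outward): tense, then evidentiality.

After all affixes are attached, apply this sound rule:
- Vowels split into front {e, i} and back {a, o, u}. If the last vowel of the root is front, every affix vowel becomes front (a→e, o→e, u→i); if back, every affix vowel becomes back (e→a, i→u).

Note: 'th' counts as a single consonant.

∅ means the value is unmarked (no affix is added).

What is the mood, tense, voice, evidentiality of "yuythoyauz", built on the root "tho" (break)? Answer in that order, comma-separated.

Segment: yi-y-tho-ye-uz.
mood: -ye → conditional.
tense: y- → remote past.
voice: -uz → causative.
evidentiality: yi- → assumed.

conditional, remote past, causative, assumed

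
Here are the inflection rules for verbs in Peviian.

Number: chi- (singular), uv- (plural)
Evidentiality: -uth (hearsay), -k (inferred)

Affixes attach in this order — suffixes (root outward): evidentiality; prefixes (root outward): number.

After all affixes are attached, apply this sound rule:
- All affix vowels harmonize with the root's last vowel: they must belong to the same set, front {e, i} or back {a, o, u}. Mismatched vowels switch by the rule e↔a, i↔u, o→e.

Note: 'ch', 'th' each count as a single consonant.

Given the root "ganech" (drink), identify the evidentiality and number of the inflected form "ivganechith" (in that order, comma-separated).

hearsay, plural

Segment: uv-ganech-uth.
evidentiality: -uth → hearsay.
number: uv- → plural.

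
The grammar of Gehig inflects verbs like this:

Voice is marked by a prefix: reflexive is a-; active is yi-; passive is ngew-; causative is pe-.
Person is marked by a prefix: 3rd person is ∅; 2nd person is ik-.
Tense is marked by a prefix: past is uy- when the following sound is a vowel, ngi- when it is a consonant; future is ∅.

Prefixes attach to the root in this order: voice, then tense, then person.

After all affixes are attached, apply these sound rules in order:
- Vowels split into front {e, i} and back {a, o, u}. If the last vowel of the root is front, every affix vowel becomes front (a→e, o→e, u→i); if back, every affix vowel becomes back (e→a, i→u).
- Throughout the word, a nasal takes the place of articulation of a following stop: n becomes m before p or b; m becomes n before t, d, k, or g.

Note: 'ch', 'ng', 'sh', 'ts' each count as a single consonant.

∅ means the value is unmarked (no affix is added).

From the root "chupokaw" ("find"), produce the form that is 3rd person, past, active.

nguyuchupokaw

Attach voice active yi- → yichupokaw.
Attach tense past ngi- (before consonant 'y') → ngiyichupokaw.
person = 3rd person: zero marking, form stays ngiyichupokaw.
Apply vowel harmony: ngiyichupokaw → nguyuchupokaw.
Nasal assimilation: no change.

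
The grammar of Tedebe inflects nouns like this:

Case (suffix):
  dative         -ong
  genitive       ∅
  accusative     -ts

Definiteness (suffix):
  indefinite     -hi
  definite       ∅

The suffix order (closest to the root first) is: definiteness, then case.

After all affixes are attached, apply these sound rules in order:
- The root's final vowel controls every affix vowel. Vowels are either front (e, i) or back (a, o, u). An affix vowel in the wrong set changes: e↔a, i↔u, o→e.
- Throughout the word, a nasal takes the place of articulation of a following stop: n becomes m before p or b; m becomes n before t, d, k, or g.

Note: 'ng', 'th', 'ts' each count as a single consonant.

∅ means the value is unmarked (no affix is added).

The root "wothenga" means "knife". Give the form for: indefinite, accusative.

Attach definiteness indefinite -hi → wothengahi.
Attach case accusative -ts → wothengahits.
Apply vowel harmony: wothengahits → wothengahuts.
Nasal assimilation: no change.

wothengahuts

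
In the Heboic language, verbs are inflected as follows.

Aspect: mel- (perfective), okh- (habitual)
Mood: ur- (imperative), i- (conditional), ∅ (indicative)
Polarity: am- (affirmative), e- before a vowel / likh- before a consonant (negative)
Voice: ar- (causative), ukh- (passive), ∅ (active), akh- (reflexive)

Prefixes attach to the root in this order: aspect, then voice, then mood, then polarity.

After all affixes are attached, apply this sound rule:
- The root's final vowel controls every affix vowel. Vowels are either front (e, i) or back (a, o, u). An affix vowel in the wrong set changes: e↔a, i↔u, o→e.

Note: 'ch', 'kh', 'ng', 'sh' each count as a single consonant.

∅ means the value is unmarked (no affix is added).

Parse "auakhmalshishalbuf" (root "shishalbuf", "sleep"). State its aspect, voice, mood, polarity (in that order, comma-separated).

Segment: e-i-akh-mel-shishalbuf.
aspect: mel- → perfective.
voice: akh- → reflexive.
mood: i- → conditional.
polarity: e/likh- → negative.

perfective, reflexive, conditional, negative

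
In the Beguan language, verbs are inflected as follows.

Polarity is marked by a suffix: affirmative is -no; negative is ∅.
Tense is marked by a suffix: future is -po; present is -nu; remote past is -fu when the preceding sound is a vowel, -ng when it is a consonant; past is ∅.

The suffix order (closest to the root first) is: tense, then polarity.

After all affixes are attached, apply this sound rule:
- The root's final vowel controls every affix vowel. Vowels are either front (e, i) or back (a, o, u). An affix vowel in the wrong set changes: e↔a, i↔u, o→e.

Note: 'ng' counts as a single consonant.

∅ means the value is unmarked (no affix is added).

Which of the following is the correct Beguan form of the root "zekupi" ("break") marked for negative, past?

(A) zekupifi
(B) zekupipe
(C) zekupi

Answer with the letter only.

tense = past: zero marking, form stays zekupi.
polarity = negative: zero marking, form stays zekupi.
Vowel harmony: no change.
So the correct form is zekupi, option (C).
(A) zekupifi is wrong: it uses remote past instead of past for tense.
(B) zekupipe is wrong: it uses future instead of past for tense.

C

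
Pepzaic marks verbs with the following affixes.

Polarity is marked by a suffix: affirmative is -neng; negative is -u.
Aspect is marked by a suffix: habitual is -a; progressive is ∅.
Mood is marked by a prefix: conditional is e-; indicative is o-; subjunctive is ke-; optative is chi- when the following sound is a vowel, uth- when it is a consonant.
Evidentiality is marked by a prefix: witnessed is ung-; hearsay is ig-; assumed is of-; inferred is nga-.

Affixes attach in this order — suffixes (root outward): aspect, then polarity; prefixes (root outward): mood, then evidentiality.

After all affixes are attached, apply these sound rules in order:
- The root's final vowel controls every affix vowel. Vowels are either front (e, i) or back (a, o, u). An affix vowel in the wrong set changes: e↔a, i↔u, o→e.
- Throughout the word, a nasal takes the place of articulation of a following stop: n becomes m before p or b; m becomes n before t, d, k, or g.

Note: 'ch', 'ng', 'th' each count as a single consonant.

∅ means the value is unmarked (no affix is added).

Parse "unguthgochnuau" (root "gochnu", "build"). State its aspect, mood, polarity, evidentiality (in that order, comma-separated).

habitual, optative, negative, witnessed

Segment: ung-uth-gochnu-a-u.
aspect: -a → habitual.
mood: chi/uth- → optative.
polarity: -u → negative.
evidentiality: ung- → witnessed.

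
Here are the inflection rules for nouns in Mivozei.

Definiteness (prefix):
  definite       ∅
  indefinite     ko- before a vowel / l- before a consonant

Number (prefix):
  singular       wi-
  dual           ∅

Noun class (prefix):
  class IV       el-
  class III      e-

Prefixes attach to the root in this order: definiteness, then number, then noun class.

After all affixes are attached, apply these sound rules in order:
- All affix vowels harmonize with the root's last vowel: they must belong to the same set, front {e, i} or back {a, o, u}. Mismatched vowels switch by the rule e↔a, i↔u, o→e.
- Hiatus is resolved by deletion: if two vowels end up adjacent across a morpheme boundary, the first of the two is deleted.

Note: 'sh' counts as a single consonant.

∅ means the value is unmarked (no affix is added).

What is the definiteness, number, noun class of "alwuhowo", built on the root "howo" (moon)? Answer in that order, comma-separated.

definite, singular, class IV

Segment: el-wi-howo.
definiteness: ∅ → definite.
number: wi- → singular.
noun class: el- → class IV.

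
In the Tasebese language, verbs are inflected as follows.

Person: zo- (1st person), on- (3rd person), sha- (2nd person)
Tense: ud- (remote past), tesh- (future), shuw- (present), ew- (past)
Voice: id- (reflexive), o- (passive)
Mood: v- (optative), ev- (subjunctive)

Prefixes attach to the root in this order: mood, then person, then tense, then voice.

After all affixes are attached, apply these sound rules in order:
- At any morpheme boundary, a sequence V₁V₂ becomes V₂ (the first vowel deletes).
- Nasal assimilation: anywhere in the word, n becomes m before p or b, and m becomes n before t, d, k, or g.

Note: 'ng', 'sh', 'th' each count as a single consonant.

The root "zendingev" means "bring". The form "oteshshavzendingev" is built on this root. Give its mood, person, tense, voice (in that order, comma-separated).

optative, 2nd person, future, passive

Segment: o-tesh-sha-v-zendingev.
mood: v- → optative.
person: sha- → 2nd person.
tense: tesh- → future.
voice: o- → passive.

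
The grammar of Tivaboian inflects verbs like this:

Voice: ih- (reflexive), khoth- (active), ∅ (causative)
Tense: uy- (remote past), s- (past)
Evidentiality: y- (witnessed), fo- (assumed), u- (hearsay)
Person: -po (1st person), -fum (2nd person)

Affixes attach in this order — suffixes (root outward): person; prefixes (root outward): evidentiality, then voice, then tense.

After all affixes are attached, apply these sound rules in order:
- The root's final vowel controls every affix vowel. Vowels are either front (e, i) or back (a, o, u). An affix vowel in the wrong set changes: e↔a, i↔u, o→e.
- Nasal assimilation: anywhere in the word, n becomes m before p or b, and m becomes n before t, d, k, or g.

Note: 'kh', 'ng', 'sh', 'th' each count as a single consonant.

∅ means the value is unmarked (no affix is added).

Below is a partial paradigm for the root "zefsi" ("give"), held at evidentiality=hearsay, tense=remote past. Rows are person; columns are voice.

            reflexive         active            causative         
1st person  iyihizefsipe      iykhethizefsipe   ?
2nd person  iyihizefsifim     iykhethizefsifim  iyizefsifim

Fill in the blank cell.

Attach evidentiality hearsay u- → uzefsi.
voice = causative: zero marking, form stays uzefsi.
Attach tense remote past uy- → uyuzefsi.
Attach person 1st person -po → uyuzefsipo.
Apply vowel harmony: uyuzefsipo → iyizefsipe.
Nasal assimilation: no change.

iyizefsipe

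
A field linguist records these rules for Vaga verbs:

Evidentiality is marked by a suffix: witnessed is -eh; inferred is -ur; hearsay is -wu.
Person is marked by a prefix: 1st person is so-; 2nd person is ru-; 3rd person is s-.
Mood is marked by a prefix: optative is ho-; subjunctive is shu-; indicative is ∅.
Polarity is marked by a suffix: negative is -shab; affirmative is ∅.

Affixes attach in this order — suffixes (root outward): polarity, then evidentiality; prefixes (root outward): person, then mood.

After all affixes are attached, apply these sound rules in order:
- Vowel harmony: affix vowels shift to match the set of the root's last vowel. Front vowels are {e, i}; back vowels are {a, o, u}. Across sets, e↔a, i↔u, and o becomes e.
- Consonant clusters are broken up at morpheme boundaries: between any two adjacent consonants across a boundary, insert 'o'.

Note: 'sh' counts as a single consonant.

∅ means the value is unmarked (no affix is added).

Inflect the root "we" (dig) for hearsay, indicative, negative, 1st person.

Attach person 1st person so- → sowe.
mood = indicative: zero marking, form stays sowe.
Attach polarity negative -shab → soweshab.
Attach evidentiality hearsay -wu → soweshabwu.
Apply vowel harmony: soweshabwu → seweshebwi.
Apply epenthesis: seweshebwi → seweshebowi.

seweshebowi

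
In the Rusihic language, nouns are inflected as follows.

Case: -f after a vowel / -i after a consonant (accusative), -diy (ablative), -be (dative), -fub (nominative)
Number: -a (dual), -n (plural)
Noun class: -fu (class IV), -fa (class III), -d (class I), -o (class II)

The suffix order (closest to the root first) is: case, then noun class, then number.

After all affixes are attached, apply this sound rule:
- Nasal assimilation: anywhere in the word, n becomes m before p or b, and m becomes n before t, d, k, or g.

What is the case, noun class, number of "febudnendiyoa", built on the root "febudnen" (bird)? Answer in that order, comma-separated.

Segment: febudnen-diy-o-a.
case: -diy → ablative.
noun class: -o → class II.
number: -a → dual.

ablative, class II, dual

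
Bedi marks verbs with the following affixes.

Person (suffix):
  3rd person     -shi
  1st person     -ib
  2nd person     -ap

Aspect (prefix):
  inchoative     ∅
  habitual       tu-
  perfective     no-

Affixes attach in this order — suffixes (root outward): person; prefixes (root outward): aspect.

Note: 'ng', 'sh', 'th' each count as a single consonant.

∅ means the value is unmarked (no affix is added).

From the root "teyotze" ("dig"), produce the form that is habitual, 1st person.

Attach aspect habitual tu- → tuteyotze.
Attach person 1st person -ib → tuteyotzeib.

tuteyotzeib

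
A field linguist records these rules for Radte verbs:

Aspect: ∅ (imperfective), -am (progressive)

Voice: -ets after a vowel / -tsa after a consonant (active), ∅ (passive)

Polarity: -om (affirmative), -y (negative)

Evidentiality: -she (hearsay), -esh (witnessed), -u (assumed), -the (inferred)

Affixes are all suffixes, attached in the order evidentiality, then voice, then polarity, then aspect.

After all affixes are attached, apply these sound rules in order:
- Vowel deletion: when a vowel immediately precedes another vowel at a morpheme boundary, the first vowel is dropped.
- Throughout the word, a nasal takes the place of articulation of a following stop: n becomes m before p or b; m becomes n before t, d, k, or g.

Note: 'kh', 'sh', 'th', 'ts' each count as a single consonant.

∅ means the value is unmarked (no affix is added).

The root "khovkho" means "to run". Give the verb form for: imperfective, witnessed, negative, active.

Attach evidentiality witnessed -esh → khovkhoesh.
Attach voice active -tsa (after consonant 'sh') → khovkhoeshtsa.
Attach polarity negative -y → khovkhoeshtsay.
aspect = imperfective: zero marking, form stays khovkhoeshtsay.
Apply vowel deletion: khovkhoeshtsay → khovkheshtsay.
Nasal assimilation: no change.

khovkheshtsay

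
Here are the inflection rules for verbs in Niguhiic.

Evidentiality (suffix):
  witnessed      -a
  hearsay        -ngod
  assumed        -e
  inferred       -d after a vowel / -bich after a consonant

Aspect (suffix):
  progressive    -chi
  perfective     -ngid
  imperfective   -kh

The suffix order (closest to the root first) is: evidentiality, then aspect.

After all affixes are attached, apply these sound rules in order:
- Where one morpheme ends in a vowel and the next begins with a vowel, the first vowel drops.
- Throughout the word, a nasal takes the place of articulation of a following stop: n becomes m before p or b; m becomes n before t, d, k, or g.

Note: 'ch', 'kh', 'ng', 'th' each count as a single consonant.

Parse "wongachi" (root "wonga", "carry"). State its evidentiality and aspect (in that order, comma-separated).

Segment: wonga-a-chi.
evidentiality: -a → witnessed.
aspect: -chi → progressive.

witnessed, progressive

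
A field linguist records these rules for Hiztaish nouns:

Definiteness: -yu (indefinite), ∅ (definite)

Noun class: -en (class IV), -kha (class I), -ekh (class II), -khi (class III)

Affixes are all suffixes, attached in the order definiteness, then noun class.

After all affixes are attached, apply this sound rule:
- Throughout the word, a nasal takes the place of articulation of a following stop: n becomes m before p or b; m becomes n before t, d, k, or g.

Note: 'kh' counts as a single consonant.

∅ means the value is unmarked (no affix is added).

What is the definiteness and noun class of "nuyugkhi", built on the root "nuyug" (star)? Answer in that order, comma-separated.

definite, class III

Segment: nuyug-khi.
definiteness: ∅ → definite.
noun class: -khi → class III.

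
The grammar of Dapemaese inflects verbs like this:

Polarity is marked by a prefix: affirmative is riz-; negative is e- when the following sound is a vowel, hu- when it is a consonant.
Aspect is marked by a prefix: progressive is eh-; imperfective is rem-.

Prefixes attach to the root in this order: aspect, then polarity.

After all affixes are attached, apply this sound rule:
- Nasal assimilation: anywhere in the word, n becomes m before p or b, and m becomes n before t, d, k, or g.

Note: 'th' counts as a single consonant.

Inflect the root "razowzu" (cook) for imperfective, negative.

Attach aspect imperfective rem- → remrazowzu.
Attach polarity negative hu- (before consonant 'r') → huremrazowzu.
Nasal assimilation: no change.

huremrazowzu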